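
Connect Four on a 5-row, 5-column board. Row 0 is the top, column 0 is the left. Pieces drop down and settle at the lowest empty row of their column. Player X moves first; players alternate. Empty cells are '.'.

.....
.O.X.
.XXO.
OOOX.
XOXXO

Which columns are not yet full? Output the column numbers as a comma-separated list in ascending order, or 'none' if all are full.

Answer: 0,1,2,3,4

Derivation:
col 0: top cell = '.' → open
col 1: top cell = '.' → open
col 2: top cell = '.' → open
col 3: top cell = '.' → open
col 4: top cell = '.' → open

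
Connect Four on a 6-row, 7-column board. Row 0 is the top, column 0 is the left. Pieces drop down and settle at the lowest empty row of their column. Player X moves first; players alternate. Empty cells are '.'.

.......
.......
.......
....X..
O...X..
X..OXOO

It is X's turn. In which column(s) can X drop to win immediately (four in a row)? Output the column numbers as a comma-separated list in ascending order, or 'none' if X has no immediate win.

Answer: 4

Derivation:
col 0: drop X → no win
col 1: drop X → no win
col 2: drop X → no win
col 3: drop X → no win
col 4: drop X → WIN!
col 5: drop X → no win
col 6: drop X → no win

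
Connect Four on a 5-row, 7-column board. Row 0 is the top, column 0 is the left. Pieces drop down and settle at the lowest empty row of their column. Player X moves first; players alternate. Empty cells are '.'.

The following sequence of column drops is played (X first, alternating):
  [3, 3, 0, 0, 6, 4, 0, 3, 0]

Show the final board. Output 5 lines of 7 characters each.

Answer: .......
X......
X..O...
O..O...
X..XO.X

Derivation:
Move 1: X drops in col 3, lands at row 4
Move 2: O drops in col 3, lands at row 3
Move 3: X drops in col 0, lands at row 4
Move 4: O drops in col 0, lands at row 3
Move 5: X drops in col 6, lands at row 4
Move 6: O drops in col 4, lands at row 4
Move 7: X drops in col 0, lands at row 2
Move 8: O drops in col 3, lands at row 2
Move 9: X drops in col 0, lands at row 1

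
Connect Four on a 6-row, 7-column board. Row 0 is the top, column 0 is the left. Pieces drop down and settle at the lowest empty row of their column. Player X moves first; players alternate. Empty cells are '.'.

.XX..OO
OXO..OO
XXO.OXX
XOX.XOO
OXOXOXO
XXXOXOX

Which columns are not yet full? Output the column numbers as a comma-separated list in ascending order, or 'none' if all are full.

Answer: 0,3,4

Derivation:
col 0: top cell = '.' → open
col 1: top cell = 'X' → FULL
col 2: top cell = 'X' → FULL
col 3: top cell = '.' → open
col 4: top cell = '.' → open
col 5: top cell = 'O' → FULL
col 6: top cell = 'O' → FULL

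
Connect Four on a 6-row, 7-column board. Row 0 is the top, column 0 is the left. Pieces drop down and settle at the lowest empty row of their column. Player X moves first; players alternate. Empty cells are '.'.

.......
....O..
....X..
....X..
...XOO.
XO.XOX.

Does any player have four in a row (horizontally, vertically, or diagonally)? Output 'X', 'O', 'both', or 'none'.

none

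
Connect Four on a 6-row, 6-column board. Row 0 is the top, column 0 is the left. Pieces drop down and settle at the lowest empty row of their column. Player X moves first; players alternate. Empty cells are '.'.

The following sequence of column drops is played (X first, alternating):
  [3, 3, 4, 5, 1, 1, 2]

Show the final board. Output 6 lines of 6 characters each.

Answer: ......
......
......
......
.O.O..
.XXXXO

Derivation:
Move 1: X drops in col 3, lands at row 5
Move 2: O drops in col 3, lands at row 4
Move 3: X drops in col 4, lands at row 5
Move 4: O drops in col 5, lands at row 5
Move 5: X drops in col 1, lands at row 5
Move 6: O drops in col 1, lands at row 4
Move 7: X drops in col 2, lands at row 5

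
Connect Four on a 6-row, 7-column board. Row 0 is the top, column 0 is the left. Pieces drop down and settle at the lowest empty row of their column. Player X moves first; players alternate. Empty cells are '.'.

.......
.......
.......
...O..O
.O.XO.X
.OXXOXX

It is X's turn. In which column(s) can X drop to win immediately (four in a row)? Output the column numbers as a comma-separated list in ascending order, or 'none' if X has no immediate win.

col 0: drop X → no win
col 1: drop X → no win
col 2: drop X → no win
col 3: drop X → no win
col 4: drop X → no win
col 5: drop X → no win
col 6: drop X → no win

Answer: none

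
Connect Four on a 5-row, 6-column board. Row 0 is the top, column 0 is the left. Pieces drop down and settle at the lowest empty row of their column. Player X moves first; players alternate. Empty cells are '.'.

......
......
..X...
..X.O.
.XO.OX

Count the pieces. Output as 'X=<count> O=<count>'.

X=4 O=3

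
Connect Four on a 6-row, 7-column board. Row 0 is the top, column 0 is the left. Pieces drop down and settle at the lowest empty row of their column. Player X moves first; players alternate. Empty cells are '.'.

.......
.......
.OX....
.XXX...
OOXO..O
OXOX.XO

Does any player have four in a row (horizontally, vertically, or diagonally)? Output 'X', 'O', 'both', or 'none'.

none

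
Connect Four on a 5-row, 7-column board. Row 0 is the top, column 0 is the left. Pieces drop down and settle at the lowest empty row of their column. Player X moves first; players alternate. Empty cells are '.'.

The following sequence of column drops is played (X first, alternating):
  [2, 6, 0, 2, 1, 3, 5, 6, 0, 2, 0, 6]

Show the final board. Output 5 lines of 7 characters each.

Answer: .......
.......
X.O...O
X.O...O
XXXO.XO

Derivation:
Move 1: X drops in col 2, lands at row 4
Move 2: O drops in col 6, lands at row 4
Move 3: X drops in col 0, lands at row 4
Move 4: O drops in col 2, lands at row 3
Move 5: X drops in col 1, lands at row 4
Move 6: O drops in col 3, lands at row 4
Move 7: X drops in col 5, lands at row 4
Move 8: O drops in col 6, lands at row 3
Move 9: X drops in col 0, lands at row 3
Move 10: O drops in col 2, lands at row 2
Move 11: X drops in col 0, lands at row 2
Move 12: O drops in col 6, lands at row 2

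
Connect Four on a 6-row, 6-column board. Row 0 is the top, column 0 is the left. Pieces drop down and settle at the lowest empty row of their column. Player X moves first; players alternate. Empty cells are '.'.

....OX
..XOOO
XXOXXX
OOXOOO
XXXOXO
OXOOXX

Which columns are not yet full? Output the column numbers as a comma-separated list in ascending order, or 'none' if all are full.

col 0: top cell = '.' → open
col 1: top cell = '.' → open
col 2: top cell = '.' → open
col 3: top cell = '.' → open
col 4: top cell = 'O' → FULL
col 5: top cell = 'X' → FULL

Answer: 0,1,2,3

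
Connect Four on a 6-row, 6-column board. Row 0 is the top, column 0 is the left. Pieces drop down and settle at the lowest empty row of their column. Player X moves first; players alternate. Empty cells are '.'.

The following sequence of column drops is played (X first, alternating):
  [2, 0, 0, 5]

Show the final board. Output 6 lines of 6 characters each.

Move 1: X drops in col 2, lands at row 5
Move 2: O drops in col 0, lands at row 5
Move 3: X drops in col 0, lands at row 4
Move 4: O drops in col 5, lands at row 5

Answer: ......
......
......
......
X.....
O.X..O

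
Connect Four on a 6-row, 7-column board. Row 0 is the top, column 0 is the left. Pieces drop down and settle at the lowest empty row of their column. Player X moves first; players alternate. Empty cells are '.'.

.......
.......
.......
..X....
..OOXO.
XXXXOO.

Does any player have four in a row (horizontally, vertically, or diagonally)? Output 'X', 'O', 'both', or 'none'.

X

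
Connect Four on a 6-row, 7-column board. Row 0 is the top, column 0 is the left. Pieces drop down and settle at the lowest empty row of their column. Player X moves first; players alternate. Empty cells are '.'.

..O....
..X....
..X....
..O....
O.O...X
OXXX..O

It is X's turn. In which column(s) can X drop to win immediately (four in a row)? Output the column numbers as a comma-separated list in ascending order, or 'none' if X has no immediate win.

col 0: drop X → no win
col 1: drop X → no win
col 3: drop X → no win
col 4: drop X → WIN!
col 5: drop X → no win
col 6: drop X → no win

Answer: 4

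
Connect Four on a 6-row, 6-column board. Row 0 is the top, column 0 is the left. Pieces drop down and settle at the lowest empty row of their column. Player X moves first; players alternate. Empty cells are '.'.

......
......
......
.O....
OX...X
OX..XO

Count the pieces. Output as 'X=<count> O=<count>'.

X=4 O=4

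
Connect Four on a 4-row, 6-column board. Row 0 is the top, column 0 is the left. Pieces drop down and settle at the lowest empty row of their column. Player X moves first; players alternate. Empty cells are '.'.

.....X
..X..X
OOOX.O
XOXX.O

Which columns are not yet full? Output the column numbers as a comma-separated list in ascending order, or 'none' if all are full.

col 0: top cell = '.' → open
col 1: top cell = '.' → open
col 2: top cell = '.' → open
col 3: top cell = '.' → open
col 4: top cell = '.' → open
col 5: top cell = 'X' → FULL

Answer: 0,1,2,3,4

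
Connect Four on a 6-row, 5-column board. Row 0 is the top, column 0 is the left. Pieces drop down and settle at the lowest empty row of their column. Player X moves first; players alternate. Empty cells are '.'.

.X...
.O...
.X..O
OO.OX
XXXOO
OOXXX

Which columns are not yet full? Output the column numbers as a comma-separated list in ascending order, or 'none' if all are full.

col 0: top cell = '.' → open
col 1: top cell = 'X' → FULL
col 2: top cell = '.' → open
col 3: top cell = '.' → open
col 4: top cell = '.' → open

Answer: 0,2,3,4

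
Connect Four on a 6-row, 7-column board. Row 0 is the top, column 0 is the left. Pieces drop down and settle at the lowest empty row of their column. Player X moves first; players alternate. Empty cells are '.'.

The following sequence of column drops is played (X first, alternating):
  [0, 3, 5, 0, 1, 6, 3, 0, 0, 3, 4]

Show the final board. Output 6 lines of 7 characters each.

Move 1: X drops in col 0, lands at row 5
Move 2: O drops in col 3, lands at row 5
Move 3: X drops in col 5, lands at row 5
Move 4: O drops in col 0, lands at row 4
Move 5: X drops in col 1, lands at row 5
Move 6: O drops in col 6, lands at row 5
Move 7: X drops in col 3, lands at row 4
Move 8: O drops in col 0, lands at row 3
Move 9: X drops in col 0, lands at row 2
Move 10: O drops in col 3, lands at row 3
Move 11: X drops in col 4, lands at row 5

Answer: .......
.......
X......
O..O...
O..X...
XX.OXXO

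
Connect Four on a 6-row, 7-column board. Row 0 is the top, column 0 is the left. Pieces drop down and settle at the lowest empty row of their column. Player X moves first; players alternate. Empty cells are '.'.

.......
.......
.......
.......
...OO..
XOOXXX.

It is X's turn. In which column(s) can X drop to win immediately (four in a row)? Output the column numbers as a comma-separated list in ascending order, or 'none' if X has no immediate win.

col 0: drop X → no win
col 1: drop X → no win
col 2: drop X → no win
col 3: drop X → no win
col 4: drop X → no win
col 5: drop X → no win
col 6: drop X → WIN!

Answer: 6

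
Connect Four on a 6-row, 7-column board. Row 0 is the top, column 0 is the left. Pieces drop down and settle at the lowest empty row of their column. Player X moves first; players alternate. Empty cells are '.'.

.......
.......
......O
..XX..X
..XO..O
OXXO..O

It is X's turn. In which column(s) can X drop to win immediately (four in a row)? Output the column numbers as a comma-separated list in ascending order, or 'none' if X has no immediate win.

col 0: drop X → no win
col 1: drop X → no win
col 2: drop X → WIN!
col 3: drop X → no win
col 4: drop X → no win
col 5: drop X → no win
col 6: drop X → no win

Answer: 2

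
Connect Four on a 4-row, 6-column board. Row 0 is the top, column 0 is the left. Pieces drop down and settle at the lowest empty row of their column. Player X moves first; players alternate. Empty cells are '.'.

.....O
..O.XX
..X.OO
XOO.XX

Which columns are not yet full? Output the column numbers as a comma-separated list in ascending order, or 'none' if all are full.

Answer: 0,1,2,3,4

Derivation:
col 0: top cell = '.' → open
col 1: top cell = '.' → open
col 2: top cell = '.' → open
col 3: top cell = '.' → open
col 4: top cell = '.' → open
col 5: top cell = 'O' → FULL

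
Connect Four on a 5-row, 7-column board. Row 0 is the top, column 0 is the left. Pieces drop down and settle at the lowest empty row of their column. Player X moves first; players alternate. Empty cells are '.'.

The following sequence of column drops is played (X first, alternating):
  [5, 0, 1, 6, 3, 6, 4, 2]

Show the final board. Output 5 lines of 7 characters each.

Answer: .......
.......
.......
......O
OXOXXXO

Derivation:
Move 1: X drops in col 5, lands at row 4
Move 2: O drops in col 0, lands at row 4
Move 3: X drops in col 1, lands at row 4
Move 4: O drops in col 6, lands at row 4
Move 5: X drops in col 3, lands at row 4
Move 6: O drops in col 6, lands at row 3
Move 7: X drops in col 4, lands at row 4
Move 8: O drops in col 2, lands at row 4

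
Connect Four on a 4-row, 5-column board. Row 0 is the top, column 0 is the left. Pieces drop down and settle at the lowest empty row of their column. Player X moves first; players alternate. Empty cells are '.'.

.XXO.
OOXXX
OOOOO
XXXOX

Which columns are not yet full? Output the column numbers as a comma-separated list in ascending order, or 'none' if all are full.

Answer: 0,4

Derivation:
col 0: top cell = '.' → open
col 1: top cell = 'X' → FULL
col 2: top cell = 'X' → FULL
col 3: top cell = 'O' → FULL
col 4: top cell = '.' → open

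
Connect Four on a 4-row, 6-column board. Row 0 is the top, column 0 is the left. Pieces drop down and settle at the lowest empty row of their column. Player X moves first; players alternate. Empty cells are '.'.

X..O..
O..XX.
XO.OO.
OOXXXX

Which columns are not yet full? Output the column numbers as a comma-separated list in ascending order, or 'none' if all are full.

Answer: 1,2,4,5

Derivation:
col 0: top cell = 'X' → FULL
col 1: top cell = '.' → open
col 2: top cell = '.' → open
col 3: top cell = 'O' → FULL
col 4: top cell = '.' → open
col 5: top cell = '.' → open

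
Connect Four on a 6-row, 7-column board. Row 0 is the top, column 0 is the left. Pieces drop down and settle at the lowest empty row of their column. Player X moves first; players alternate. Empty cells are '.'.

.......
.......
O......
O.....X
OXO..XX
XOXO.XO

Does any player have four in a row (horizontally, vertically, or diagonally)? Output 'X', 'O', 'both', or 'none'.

none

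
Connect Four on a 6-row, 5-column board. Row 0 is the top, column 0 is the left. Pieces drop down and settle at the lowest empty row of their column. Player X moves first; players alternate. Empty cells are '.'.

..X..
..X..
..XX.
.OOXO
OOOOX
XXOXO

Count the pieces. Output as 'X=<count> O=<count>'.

X=9 O=9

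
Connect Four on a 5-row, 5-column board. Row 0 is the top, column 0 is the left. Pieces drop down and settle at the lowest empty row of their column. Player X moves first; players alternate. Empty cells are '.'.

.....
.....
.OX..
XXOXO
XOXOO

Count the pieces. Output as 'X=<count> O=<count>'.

X=6 O=6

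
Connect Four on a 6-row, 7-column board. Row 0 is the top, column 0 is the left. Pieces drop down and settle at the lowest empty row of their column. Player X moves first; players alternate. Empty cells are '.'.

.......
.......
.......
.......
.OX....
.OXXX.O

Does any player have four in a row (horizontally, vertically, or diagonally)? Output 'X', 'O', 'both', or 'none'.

none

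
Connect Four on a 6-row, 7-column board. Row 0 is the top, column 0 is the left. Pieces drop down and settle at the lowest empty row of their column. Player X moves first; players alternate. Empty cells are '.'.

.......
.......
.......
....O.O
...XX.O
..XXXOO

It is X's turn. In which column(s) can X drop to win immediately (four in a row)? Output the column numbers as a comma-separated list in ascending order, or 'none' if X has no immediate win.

col 0: drop X → no win
col 1: drop X → WIN!
col 2: drop X → no win
col 3: drop X → no win
col 4: drop X → no win
col 5: drop X → no win
col 6: drop X → no win

Answer: 1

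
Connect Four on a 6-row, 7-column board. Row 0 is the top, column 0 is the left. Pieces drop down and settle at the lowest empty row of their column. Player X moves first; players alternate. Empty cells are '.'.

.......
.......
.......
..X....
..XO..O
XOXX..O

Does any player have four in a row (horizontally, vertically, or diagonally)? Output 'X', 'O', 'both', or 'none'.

none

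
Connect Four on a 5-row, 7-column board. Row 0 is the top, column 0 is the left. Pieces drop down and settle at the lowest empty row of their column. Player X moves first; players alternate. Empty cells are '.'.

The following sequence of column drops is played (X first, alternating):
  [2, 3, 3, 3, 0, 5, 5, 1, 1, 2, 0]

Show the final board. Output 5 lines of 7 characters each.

Answer: .......
.......
...O...
XXOX.X.
XOXO.O.

Derivation:
Move 1: X drops in col 2, lands at row 4
Move 2: O drops in col 3, lands at row 4
Move 3: X drops in col 3, lands at row 3
Move 4: O drops in col 3, lands at row 2
Move 5: X drops in col 0, lands at row 4
Move 6: O drops in col 5, lands at row 4
Move 7: X drops in col 5, lands at row 3
Move 8: O drops in col 1, lands at row 4
Move 9: X drops in col 1, lands at row 3
Move 10: O drops in col 2, lands at row 3
Move 11: X drops in col 0, lands at row 3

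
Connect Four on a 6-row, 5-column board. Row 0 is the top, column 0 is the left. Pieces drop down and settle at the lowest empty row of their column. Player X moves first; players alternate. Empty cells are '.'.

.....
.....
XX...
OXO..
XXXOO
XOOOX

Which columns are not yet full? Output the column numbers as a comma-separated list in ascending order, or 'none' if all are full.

Answer: 0,1,2,3,4

Derivation:
col 0: top cell = '.' → open
col 1: top cell = '.' → open
col 2: top cell = '.' → open
col 3: top cell = '.' → open
col 4: top cell = '.' → open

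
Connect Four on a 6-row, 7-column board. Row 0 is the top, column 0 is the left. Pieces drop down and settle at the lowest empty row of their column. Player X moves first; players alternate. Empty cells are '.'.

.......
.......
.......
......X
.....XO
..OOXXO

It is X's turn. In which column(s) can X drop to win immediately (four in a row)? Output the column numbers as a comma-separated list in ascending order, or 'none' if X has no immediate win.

Answer: none

Derivation:
col 0: drop X → no win
col 1: drop X → no win
col 2: drop X → no win
col 3: drop X → no win
col 4: drop X → no win
col 5: drop X → no win
col 6: drop X → no win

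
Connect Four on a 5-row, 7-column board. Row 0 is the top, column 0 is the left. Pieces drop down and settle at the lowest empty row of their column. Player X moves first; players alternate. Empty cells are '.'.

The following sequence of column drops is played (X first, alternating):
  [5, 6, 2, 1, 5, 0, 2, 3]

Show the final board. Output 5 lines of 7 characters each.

Answer: .......
.......
.......
..X..X.
OOXO.XO

Derivation:
Move 1: X drops in col 5, lands at row 4
Move 2: O drops in col 6, lands at row 4
Move 3: X drops in col 2, lands at row 4
Move 4: O drops in col 1, lands at row 4
Move 5: X drops in col 5, lands at row 3
Move 6: O drops in col 0, lands at row 4
Move 7: X drops in col 2, lands at row 3
Move 8: O drops in col 3, lands at row 4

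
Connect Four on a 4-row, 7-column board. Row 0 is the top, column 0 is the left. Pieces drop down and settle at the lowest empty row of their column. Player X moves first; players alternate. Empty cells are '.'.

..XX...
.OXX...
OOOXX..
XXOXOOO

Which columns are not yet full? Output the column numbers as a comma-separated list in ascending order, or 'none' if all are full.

Answer: 0,1,4,5,6

Derivation:
col 0: top cell = '.' → open
col 1: top cell = '.' → open
col 2: top cell = 'X' → FULL
col 3: top cell = 'X' → FULL
col 4: top cell = '.' → open
col 5: top cell = '.' → open
col 6: top cell = '.' → open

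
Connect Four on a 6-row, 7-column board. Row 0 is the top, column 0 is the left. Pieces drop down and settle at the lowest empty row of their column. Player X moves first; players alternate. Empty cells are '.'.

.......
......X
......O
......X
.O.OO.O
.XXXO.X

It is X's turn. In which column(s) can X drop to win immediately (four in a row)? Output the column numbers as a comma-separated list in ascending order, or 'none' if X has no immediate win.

col 0: drop X → WIN!
col 1: drop X → no win
col 2: drop X → no win
col 3: drop X → no win
col 4: drop X → no win
col 5: drop X → no win
col 6: drop X → no win

Answer: 0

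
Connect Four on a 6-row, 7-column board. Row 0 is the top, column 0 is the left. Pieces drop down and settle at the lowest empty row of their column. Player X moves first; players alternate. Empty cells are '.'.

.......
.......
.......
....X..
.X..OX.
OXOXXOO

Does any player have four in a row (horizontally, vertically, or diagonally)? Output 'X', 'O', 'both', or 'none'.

none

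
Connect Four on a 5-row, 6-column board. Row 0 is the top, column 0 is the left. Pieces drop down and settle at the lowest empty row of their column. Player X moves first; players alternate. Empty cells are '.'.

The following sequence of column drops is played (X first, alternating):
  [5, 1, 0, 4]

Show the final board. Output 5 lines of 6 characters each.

Answer: ......
......
......
......
XO..OX

Derivation:
Move 1: X drops in col 5, lands at row 4
Move 2: O drops in col 1, lands at row 4
Move 3: X drops in col 0, lands at row 4
Move 4: O drops in col 4, lands at row 4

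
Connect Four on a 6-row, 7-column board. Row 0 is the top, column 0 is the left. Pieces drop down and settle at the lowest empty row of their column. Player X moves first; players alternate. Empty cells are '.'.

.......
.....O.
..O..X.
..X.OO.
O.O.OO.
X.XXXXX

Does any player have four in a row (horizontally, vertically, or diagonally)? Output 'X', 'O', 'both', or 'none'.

X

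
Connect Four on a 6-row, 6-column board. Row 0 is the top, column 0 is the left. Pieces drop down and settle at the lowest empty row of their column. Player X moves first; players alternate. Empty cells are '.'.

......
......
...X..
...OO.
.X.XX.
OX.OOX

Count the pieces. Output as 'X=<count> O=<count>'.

X=6 O=5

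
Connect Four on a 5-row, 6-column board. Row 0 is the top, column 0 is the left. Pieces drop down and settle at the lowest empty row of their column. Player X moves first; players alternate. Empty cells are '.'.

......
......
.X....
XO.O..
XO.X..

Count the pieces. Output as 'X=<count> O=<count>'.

X=4 O=3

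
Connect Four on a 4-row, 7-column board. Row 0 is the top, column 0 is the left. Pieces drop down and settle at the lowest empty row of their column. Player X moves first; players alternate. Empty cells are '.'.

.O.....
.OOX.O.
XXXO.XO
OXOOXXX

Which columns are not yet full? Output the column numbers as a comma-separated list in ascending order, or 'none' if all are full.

Answer: 0,2,3,4,5,6

Derivation:
col 0: top cell = '.' → open
col 1: top cell = 'O' → FULL
col 2: top cell = '.' → open
col 3: top cell = '.' → open
col 4: top cell = '.' → open
col 5: top cell = '.' → open
col 6: top cell = '.' → open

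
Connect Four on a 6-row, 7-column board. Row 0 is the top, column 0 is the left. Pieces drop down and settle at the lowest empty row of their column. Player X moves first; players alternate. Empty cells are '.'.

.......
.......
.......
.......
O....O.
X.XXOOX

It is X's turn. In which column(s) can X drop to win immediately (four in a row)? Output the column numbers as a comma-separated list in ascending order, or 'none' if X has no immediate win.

Answer: 1

Derivation:
col 0: drop X → no win
col 1: drop X → WIN!
col 2: drop X → no win
col 3: drop X → no win
col 4: drop X → no win
col 5: drop X → no win
col 6: drop X → no win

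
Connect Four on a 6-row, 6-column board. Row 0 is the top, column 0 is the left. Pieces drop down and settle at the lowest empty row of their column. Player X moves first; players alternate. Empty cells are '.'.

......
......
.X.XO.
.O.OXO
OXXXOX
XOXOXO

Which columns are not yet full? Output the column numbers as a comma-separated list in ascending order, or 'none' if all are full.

Answer: 0,1,2,3,4,5

Derivation:
col 0: top cell = '.' → open
col 1: top cell = '.' → open
col 2: top cell = '.' → open
col 3: top cell = '.' → open
col 4: top cell = '.' → open
col 5: top cell = '.' → open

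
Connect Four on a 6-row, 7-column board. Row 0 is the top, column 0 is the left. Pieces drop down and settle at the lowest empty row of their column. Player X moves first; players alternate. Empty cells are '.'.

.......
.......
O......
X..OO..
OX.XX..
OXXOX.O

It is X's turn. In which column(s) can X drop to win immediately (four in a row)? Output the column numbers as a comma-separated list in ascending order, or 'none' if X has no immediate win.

Answer: 2

Derivation:
col 0: drop X → no win
col 1: drop X → no win
col 2: drop X → WIN!
col 3: drop X → no win
col 4: drop X → no win
col 5: drop X → no win
col 6: drop X → no win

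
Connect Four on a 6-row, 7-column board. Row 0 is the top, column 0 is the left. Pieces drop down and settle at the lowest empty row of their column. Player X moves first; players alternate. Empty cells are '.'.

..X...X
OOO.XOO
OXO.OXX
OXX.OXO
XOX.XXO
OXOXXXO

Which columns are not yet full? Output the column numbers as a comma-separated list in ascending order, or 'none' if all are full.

Answer: 0,1,3,4,5

Derivation:
col 0: top cell = '.' → open
col 1: top cell = '.' → open
col 2: top cell = 'X' → FULL
col 3: top cell = '.' → open
col 4: top cell = '.' → open
col 5: top cell = '.' → open
col 6: top cell = 'X' → FULL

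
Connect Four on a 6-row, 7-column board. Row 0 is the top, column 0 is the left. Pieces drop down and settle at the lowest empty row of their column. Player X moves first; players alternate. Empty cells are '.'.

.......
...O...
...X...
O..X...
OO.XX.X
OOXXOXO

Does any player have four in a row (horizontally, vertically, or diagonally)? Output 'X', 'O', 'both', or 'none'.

X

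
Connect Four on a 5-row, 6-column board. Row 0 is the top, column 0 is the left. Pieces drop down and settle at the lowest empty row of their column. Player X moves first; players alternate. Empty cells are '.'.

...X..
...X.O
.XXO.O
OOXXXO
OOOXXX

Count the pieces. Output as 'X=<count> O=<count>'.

X=10 O=9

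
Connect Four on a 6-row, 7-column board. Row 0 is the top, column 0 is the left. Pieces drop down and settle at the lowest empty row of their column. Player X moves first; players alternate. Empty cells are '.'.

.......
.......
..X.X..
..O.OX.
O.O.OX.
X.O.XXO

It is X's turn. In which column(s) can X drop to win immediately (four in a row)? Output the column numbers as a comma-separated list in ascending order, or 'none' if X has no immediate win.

col 0: drop X → no win
col 1: drop X → no win
col 2: drop X → no win
col 3: drop X → no win
col 4: drop X → no win
col 5: drop X → WIN!
col 6: drop X → no win

Answer: 5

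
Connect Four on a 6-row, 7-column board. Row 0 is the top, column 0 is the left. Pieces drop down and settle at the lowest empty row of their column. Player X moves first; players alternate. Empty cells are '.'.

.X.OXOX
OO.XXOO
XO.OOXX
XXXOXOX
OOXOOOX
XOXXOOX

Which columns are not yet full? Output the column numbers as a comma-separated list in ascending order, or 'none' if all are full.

col 0: top cell = '.' → open
col 1: top cell = 'X' → FULL
col 2: top cell = '.' → open
col 3: top cell = 'O' → FULL
col 4: top cell = 'X' → FULL
col 5: top cell = 'O' → FULL
col 6: top cell = 'X' → FULL

Answer: 0,2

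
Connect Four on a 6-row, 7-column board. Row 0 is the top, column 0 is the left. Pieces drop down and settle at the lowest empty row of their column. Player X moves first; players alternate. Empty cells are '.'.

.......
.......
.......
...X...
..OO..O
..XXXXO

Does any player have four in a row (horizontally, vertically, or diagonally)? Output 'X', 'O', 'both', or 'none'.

X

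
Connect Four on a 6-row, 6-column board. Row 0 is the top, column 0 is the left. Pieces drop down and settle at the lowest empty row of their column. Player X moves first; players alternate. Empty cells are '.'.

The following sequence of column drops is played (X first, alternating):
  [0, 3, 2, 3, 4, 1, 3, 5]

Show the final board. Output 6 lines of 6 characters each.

Answer: ......
......
......
...X..
...O..
XOXOXO

Derivation:
Move 1: X drops in col 0, lands at row 5
Move 2: O drops in col 3, lands at row 5
Move 3: X drops in col 2, lands at row 5
Move 4: O drops in col 3, lands at row 4
Move 5: X drops in col 4, lands at row 5
Move 6: O drops in col 1, lands at row 5
Move 7: X drops in col 3, lands at row 3
Move 8: O drops in col 5, lands at row 5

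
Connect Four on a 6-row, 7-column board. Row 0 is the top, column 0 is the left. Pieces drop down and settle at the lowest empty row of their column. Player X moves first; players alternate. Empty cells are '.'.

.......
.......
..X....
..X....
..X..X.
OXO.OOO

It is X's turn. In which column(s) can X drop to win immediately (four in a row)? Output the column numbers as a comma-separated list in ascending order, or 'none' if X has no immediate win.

Answer: 2

Derivation:
col 0: drop X → no win
col 1: drop X → no win
col 2: drop X → WIN!
col 3: drop X → no win
col 4: drop X → no win
col 5: drop X → no win
col 6: drop X → no win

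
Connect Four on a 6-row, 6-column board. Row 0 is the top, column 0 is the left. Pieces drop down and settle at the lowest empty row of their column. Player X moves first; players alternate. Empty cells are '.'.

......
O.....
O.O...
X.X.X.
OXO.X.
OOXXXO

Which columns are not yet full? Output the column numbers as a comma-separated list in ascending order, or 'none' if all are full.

col 0: top cell = '.' → open
col 1: top cell = '.' → open
col 2: top cell = '.' → open
col 3: top cell = '.' → open
col 4: top cell = '.' → open
col 5: top cell = '.' → open

Answer: 0,1,2,3,4,5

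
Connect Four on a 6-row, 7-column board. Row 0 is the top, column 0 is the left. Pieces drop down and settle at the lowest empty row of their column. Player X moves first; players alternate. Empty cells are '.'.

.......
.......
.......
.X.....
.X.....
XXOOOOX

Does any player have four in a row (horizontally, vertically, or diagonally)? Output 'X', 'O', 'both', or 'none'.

O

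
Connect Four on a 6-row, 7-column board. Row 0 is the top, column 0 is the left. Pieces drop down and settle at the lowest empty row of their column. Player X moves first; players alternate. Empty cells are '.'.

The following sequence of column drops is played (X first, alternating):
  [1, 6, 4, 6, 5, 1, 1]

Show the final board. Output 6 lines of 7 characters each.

Answer: .......
.......
.......
.X.....
.O....O
.X..XXO

Derivation:
Move 1: X drops in col 1, lands at row 5
Move 2: O drops in col 6, lands at row 5
Move 3: X drops in col 4, lands at row 5
Move 4: O drops in col 6, lands at row 4
Move 5: X drops in col 5, lands at row 5
Move 6: O drops in col 1, lands at row 4
Move 7: X drops in col 1, lands at row 3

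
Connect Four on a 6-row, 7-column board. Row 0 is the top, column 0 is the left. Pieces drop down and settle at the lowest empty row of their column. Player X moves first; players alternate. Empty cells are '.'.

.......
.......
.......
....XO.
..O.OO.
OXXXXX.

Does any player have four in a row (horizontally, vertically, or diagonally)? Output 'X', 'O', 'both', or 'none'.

X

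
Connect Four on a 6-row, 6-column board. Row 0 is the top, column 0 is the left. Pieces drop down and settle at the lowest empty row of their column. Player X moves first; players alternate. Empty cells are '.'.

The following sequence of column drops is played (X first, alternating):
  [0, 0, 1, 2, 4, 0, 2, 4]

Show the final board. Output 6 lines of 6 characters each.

Move 1: X drops in col 0, lands at row 5
Move 2: O drops in col 0, lands at row 4
Move 3: X drops in col 1, lands at row 5
Move 4: O drops in col 2, lands at row 5
Move 5: X drops in col 4, lands at row 5
Move 6: O drops in col 0, lands at row 3
Move 7: X drops in col 2, lands at row 4
Move 8: O drops in col 4, lands at row 4

Answer: ......
......
......
O.....
O.X.O.
XXO.X.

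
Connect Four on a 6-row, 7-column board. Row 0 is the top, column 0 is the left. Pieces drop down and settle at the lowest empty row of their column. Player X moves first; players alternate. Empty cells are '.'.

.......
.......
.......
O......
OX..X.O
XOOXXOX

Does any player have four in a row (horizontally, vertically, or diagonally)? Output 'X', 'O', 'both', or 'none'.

none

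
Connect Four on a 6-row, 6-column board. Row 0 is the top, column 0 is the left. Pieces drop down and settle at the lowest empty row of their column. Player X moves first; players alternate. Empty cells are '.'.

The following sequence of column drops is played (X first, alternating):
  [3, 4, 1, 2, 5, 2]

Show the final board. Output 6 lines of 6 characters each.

Answer: ......
......
......
......
..O...
.XOXOX

Derivation:
Move 1: X drops in col 3, lands at row 5
Move 2: O drops in col 4, lands at row 5
Move 3: X drops in col 1, lands at row 5
Move 4: O drops in col 2, lands at row 5
Move 5: X drops in col 5, lands at row 5
Move 6: O drops in col 2, lands at row 4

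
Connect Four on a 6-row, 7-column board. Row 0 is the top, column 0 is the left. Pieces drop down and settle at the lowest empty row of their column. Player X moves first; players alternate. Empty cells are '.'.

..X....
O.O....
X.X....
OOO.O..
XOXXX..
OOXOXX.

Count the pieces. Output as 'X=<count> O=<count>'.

X=10 O=10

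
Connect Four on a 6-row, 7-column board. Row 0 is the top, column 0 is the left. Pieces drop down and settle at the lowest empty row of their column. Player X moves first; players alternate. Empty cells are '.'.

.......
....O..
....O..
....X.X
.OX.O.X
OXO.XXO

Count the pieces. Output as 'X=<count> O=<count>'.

X=7 O=7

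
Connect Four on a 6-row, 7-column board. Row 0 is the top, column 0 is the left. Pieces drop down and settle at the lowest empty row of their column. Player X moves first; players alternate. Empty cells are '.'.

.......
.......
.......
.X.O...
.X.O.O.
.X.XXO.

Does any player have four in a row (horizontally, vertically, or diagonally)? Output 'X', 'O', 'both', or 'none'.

none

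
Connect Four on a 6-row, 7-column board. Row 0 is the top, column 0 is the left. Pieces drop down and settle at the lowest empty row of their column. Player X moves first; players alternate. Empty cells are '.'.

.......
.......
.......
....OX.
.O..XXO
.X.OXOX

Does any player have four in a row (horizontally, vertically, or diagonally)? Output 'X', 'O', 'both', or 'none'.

none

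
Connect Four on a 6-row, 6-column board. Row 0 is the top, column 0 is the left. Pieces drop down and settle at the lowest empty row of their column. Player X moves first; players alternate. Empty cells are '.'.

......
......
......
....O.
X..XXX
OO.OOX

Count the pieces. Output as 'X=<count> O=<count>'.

X=5 O=5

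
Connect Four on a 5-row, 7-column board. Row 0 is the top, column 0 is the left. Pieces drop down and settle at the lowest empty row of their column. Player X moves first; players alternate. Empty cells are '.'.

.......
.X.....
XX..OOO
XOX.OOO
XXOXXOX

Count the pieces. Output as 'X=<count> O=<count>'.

X=10 O=9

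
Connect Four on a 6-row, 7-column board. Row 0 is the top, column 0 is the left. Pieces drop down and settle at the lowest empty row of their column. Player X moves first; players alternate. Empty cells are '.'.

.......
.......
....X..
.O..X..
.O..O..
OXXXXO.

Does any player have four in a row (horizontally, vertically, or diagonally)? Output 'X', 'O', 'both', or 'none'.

X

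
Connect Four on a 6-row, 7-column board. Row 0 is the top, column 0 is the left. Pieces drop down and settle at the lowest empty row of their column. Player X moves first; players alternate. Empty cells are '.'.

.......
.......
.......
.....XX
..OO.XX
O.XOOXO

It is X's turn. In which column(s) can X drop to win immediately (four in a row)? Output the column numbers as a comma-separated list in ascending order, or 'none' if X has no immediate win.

Answer: 5

Derivation:
col 0: drop X → no win
col 1: drop X → no win
col 2: drop X → no win
col 3: drop X → no win
col 4: drop X → no win
col 5: drop X → WIN!
col 6: drop X → no win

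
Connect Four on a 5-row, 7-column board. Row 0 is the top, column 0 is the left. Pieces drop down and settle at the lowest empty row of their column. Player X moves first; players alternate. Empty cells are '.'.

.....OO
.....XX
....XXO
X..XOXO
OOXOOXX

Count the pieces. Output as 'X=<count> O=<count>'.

X=10 O=9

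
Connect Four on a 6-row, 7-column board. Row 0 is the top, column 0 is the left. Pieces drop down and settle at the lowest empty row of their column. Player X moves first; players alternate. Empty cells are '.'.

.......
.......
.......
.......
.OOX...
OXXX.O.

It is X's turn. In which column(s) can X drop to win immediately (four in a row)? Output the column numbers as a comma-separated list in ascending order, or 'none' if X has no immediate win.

Answer: 4

Derivation:
col 0: drop X → no win
col 1: drop X → no win
col 2: drop X → no win
col 3: drop X → no win
col 4: drop X → WIN!
col 5: drop X → no win
col 6: drop X → no win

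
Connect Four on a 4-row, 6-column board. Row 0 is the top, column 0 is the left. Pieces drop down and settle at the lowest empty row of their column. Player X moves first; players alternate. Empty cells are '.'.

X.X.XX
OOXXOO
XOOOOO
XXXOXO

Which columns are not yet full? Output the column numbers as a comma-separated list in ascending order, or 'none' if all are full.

col 0: top cell = 'X' → FULL
col 1: top cell = '.' → open
col 2: top cell = 'X' → FULL
col 3: top cell = '.' → open
col 4: top cell = 'X' → FULL
col 5: top cell = 'X' → FULL

Answer: 1,3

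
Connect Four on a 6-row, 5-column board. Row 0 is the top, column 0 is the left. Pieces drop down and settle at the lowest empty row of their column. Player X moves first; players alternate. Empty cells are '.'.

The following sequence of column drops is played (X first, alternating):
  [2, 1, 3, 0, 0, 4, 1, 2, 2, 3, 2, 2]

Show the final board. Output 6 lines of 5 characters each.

Move 1: X drops in col 2, lands at row 5
Move 2: O drops in col 1, lands at row 5
Move 3: X drops in col 3, lands at row 5
Move 4: O drops in col 0, lands at row 5
Move 5: X drops in col 0, lands at row 4
Move 6: O drops in col 4, lands at row 5
Move 7: X drops in col 1, lands at row 4
Move 8: O drops in col 2, lands at row 4
Move 9: X drops in col 2, lands at row 3
Move 10: O drops in col 3, lands at row 4
Move 11: X drops in col 2, lands at row 2
Move 12: O drops in col 2, lands at row 1

Answer: .....
..O..
..X..
..X..
XXOO.
OOXXO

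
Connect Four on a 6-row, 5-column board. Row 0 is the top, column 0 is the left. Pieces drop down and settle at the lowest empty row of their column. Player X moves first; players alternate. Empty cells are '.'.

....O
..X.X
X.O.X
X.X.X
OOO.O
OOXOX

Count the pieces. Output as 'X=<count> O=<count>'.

X=9 O=9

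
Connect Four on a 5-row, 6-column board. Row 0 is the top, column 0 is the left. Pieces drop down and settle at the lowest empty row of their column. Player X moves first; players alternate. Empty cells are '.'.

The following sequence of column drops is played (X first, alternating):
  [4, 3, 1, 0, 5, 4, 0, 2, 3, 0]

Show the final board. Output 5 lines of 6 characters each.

Answer: ......
......
O.....
X..XO.
OXOOXX

Derivation:
Move 1: X drops in col 4, lands at row 4
Move 2: O drops in col 3, lands at row 4
Move 3: X drops in col 1, lands at row 4
Move 4: O drops in col 0, lands at row 4
Move 5: X drops in col 5, lands at row 4
Move 6: O drops in col 4, lands at row 3
Move 7: X drops in col 0, lands at row 3
Move 8: O drops in col 2, lands at row 4
Move 9: X drops in col 3, lands at row 3
Move 10: O drops in col 0, lands at row 2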